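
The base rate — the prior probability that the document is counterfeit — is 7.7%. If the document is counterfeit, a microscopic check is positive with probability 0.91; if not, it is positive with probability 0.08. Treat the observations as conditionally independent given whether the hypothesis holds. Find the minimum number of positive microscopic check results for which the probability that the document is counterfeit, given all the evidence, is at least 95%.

Prior odds = 0.077/0.923 = 77/923.
Likelihood ratio of a positive = 0.91/0.08 = 11.375.
Target odds: 0.95 ÷ 0.05 = 19.
Require 11.375ⁿ ≥ 19 ÷ (77/923) = 17537/77.
11.375² = 129.390625 falls short of 17537/77 but 11.375³ = 753571/512 reaches it, so n = 3.

3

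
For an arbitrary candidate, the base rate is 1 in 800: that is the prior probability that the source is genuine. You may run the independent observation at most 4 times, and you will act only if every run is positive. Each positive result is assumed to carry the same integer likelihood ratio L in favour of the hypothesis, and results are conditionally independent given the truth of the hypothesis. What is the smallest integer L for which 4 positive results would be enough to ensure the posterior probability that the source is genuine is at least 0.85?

9

Prior odds = 0.00125/0.99875 = 1/799.
Target odds = 0.85/0.15 = 17/3.
Need L⁴ ≥ 17/3 ÷ (1/799) = 13583/3.
8⁴ = 4096 < 13583/3 ≤ 6561 = 9⁴, so L = 9.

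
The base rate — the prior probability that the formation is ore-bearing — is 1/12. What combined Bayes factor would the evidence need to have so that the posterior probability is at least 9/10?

Prior odds = (1/12)/(11/12) = 1/11.
Target odds = 0.9/0.1 = 9.
Required Bayes factor = 9 ÷ (1/11) = 99.

99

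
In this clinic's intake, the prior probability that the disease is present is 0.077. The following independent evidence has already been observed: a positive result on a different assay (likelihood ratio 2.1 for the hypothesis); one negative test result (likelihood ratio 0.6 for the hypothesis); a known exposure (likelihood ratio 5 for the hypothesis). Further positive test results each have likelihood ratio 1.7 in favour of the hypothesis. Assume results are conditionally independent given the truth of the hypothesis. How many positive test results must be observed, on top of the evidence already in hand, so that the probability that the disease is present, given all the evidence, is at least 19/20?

7

Prior odds = 0.077/0.923 = 77/923.
Combined Bayes factor of the evidence already in hand = 2.1 × 0.6 × 5 = 6.3.
Odds after that evidence = (77/923) × 6.3 = 4851/9230.
Target odds = 0.95/0.05 = 19.
Need 1.7ⁿ ≥ 19 ÷ (4851/9230) = 175370/4851.
1.7⁶ = 24137569/1000000 falls short of 175370/4851 but 1.7⁷ = 410338673/10000000 reaches it, so n = 7.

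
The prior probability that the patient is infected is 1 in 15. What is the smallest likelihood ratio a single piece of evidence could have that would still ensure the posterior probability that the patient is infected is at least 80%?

56

Prior odds = (1/15)/(14/15) = 1/14.
Target odds = 0.8/0.2 = 4.
Required Bayes factor = 4 ÷ (1/14) = 56.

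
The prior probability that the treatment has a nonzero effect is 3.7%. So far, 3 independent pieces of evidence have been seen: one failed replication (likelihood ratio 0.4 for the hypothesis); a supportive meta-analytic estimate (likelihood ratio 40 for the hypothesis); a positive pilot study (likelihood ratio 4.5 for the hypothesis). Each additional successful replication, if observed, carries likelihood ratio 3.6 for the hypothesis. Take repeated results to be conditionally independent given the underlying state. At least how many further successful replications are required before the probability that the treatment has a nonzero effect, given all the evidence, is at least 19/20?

2

Prior odds = 0.037/0.963 = 37/963.
Combined Bayes factor of the evidence already in hand = 0.4 × 40 × 4.5 = 72.
Odds after that evidence = (37/963) × 72 = 296/107.
Target odds = 0.95/0.05 = 19.
Need 3.6ⁿ ≥ 19 ÷ (296/107) = 2033/296.
3.6¹ = 3.6 falls short of 2033/296 but 3.6² = 12.96 reaches it, so n = 2.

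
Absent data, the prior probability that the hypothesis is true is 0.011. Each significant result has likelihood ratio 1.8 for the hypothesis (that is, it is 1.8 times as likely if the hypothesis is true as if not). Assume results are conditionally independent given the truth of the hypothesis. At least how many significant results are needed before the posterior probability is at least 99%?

Prior odds: 0.011 ÷ 0.989 = 11/989.
Likelihood ratio per significant result = 1.8.
Target posterior odds = 0.99/0.01 = 99.
Need (11/989) × 1.8ⁿ ≥ 99, i.e. 1.8ⁿ ≥ 8901.
1.8¹⁵ ≈6746.64 falls short of 8901 but 1.8¹⁶ ≈12144 reaches it, so n = 16.

16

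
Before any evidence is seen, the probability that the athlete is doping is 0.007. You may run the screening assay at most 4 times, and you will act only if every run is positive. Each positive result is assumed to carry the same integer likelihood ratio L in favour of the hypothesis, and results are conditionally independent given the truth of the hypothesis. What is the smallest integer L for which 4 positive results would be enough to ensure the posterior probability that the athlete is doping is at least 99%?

11

Prior odds = 0.007/0.993 = 7/993.
Target odds = 0.99/0.01 = 99.
Need L⁴ ≥ 99 ÷ (7/993) = 98307/7.
10⁴ = 10000 < 98307/7 ≤ 14641 = 11⁴, so L = 11.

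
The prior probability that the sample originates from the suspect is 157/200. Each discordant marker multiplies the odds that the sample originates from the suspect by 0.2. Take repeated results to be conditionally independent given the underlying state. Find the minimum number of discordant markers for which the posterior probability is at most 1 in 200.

Prior odds: 0.785 ÷ 0.215 = 157/43.
Likelihood ratio per discordant marker = 0.2.
Target odds: 0.005 ÷ 0.995 = 1/199.
Require 0.2ⁿ ≤ 1/199 ÷ (157/43) = 43/31243.
0.2⁴ = 0.0016 is still above 43/31243 but 0.2⁵ = 0.00032 is at or below it, so n = 5.

5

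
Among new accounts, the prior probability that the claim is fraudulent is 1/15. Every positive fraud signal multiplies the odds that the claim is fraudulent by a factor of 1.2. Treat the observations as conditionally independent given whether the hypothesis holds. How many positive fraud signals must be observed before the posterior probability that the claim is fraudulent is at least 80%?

23

Prior odds: (1/15) ÷ (14/15) = 1/14.
Likelihood ratio per positive fraud signal = 1.2.
Target posterior odds = 0.8/0.2 = 4.
Need (1/14) × 1.2ⁿ ≥ 4, i.e. 1.2ⁿ ≥ 56.
1.2²² ≈55.2061 falls short of 56 but 1.2²³ ≈66.2474 reaches it, so n = 23.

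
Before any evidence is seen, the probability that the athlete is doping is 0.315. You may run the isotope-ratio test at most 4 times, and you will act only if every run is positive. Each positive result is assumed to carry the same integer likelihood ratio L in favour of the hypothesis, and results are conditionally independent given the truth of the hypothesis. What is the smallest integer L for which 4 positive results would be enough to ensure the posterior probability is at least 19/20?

Prior odds = 0.315/0.685 = 63/137.
Target odds = 0.95/0.05 = 19.
Need L⁴ ≥ 19 ÷ (63/137) = 2603/63.
2⁴ = 16 < 2603/63 ≤ 81 = 3⁴, so L = 3.

3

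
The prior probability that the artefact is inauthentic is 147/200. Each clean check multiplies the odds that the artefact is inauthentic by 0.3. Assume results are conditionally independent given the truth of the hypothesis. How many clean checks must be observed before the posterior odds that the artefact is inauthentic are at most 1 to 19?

Prior odds: 0.735 ÷ 0.265 = 147/53.
Likelihood ratio per clean check = 0.3.
Target odds = 1/19.
Need (147/53) × 0.3ⁿ ≤ 1/19, i.e. 0.3ⁿ ≤ 53/2793.
0.3³ = 0.027 is still above 53/2793 but 0.3⁴ = 0.0081 is at or below it, so n = 4.

4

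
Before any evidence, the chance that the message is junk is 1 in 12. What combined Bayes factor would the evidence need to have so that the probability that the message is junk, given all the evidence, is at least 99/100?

1089

Prior odds = (1/12)/(11/12) = 1/11.
Target odds = 0.99/0.01 = 99.
Required Bayes factor = 99 ÷ (1/11) = 1089.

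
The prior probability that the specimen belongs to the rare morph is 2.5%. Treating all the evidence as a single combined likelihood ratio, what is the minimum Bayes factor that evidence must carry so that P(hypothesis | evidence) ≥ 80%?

Prior odds = 0.025/0.975 = 1/39.
Target odds = 0.8/0.2 = 4.
Required Bayes factor = 4 ÷ (1/39) = 156.

156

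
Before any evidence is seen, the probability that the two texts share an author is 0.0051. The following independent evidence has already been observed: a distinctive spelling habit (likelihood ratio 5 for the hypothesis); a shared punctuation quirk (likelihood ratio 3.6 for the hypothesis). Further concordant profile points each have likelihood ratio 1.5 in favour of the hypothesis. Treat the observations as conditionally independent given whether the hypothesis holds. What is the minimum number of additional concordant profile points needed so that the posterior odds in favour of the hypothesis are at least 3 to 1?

9

Prior odds = 0.0051/0.9949 = 51/9949.
Combined Bayes factor of the evidence already in hand = 5 × 3.6 = 18.
Odds after that evidence = (51/9949) × 18 = 918/9949.
Target odds = 3.
Need 1.5ⁿ ≥ 3 ÷ (918/9949) = 9949/306.
1.5⁸ = 25.62890625 falls short of 9949/306 but 1.5⁹ = 19683/512 reaches it, so n = 9.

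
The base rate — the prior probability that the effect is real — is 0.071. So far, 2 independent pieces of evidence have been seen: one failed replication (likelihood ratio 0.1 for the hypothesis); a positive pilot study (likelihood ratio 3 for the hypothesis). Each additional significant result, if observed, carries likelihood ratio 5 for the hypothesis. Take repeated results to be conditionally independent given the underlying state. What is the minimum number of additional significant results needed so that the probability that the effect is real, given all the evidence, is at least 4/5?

Prior odds = 0.071/0.929 = 71/929.
Combined Bayes factor of the evidence already in hand = 0.1 × 3 = 0.3.
Odds after that evidence = (71/929) × 0.3 = 213/9290.
Target odds = 0.8/0.2 = 4.
Need 5ⁿ ≥ 4 ÷ (213/9290) = 37160/213.
5³ = 125 falls short of 37160/213 but 5⁴ = 625 reaches it, so n = 4.

4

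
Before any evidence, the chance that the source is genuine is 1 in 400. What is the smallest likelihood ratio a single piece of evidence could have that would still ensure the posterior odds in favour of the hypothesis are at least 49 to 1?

Prior odds = 0.0025/0.9975 = 1/399.
Target odds = 49.
Required Bayes factor = 49 ÷ (1/399) = 19551.

19551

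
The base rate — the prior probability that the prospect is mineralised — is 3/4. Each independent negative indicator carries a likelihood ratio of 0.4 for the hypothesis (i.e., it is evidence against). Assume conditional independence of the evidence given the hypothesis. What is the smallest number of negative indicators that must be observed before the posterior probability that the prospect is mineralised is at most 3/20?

4

Prior odds = 0.75/0.25 = 3.
Likelihood ratio per negative indicator = 0.4.
Target odds: 0.15 ÷ 0.85 = 3/17.
Require 0.4ⁿ ≤ 3/17 ÷ 3 = 1/17.
0.4³ = 0.064 is still above 1/17 but 0.4⁴ = 0.0256 is at or below it, so n = 4.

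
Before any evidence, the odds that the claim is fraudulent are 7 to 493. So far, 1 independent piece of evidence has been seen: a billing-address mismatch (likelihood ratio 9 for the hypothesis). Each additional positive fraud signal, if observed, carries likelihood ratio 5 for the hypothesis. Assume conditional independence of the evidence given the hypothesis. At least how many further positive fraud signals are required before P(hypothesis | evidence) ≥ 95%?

Prior odds = 7/493.
Bayes factor of the evidence already in hand = 9.
Odds after that evidence = (7/493) × 9 = 63/493.
Target odds = 0.95/0.05 = 19.
Need 5ⁿ ≥ 19 ÷ (63/493) = 9367/63.
5³ = 125 falls short of 9367/63 but 5⁴ = 625 reaches it, so n = 4.

4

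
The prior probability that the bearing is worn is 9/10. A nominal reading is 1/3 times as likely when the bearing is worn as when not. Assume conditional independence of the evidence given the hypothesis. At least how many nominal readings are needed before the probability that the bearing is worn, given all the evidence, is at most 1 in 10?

Prior odds = 0.9/0.1 = 9.
Likelihood ratio per nominal reading = 1/3.
Target posterior odds = 0.1/0.9 = 1/9.
Need 9 × (1/3)ⁿ ≤ 1/9, i.e. (1/3)ⁿ ≤ 1/81.
(1/3)³ = 1/27 is still above 1/81 but (1/3)⁴ = 1/81 is at or below it, so n = 4.

4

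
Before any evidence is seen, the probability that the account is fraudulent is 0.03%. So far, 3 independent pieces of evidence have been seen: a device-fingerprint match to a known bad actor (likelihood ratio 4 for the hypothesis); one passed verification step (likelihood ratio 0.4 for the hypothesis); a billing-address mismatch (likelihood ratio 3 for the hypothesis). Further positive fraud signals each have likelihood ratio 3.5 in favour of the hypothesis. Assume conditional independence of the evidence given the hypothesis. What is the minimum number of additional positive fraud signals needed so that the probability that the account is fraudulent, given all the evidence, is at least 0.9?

Prior odds = 0.0003/0.9997 = 3/9997.
Combined Bayes factor of the evidence already in hand = 4 × 0.4 × 3 = 4.8.
Odds after that evidence = (3/9997) × 4.8 = 72/49985.
Target odds = 0.9/0.1 = 9.
Need 3.5ⁿ ≥ 9 ÷ (72/49985) = 6248.125.
3.5⁶ = 1838.265625 falls short of 6248.125 but 3.5⁷ = 823543/128 reaches it, so n = 7.

7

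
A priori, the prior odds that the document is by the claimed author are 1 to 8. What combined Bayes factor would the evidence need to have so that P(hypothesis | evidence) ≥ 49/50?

392

Prior odds = 0.125.
Target odds = 0.98/0.02 = 49.
Required Bayes factor = 49 ÷ 0.125 = 392.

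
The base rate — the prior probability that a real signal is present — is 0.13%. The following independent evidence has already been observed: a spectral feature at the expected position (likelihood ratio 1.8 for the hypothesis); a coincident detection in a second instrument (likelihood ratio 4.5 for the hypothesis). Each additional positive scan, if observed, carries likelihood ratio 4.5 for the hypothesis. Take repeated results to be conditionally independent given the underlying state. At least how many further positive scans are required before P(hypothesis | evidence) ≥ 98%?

6

Prior odds = 0.0013/0.9987 = 13/9987.
Combined Bayes factor of the evidence already in hand = 1.8 × 4.5 = 8.1.
Odds after that evidence = (13/9987) × 8.1 = 351/33290.
Target odds = 0.98/0.02 = 49.
Need 4.5ⁿ ≥ 49 ÷ (351/33290) = 1631210/351.
4.5⁵ = 1845.28125 falls short of 1631210/351 but 4.5⁶ = 8303.765625 reaches it, so n = 6.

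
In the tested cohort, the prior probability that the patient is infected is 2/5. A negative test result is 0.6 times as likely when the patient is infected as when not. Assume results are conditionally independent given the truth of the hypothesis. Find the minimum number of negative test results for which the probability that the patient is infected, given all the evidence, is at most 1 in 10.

4

Prior odds = 0.4/0.6 = 2/3.
Likelihood ratio per negative test result = 0.6.
Target posterior odds = 0.1/0.9 = 1/9.
Require 0.6ⁿ ≤ 1/9 ÷ (2/3) = 1/6.
0.6³ = 0.216 is still above 1/6 but 0.6⁴ = 0.1296 is at or below it, so n = 4.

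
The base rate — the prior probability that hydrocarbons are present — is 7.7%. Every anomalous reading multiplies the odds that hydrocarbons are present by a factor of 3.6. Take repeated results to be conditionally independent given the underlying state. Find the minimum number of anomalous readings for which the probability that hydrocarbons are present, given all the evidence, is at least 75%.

3

Prior odds: 0.077 ÷ 0.923 = 77/923.
Likelihood ratio per anomalous reading = 3.6.
Target posterior odds = 0.75/0.25 = 3.
Need (77/923) × 3.6ⁿ ≥ 3, i.e. 3.6ⁿ ≥ 2769/77.
3.6² = 12.96 falls short of 2769/77 but 3.6³ = 46.656 reaches it, so n = 3.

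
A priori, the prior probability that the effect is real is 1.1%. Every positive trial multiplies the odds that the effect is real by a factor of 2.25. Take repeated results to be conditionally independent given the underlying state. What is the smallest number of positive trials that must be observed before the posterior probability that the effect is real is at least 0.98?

Prior odds: 0.011 ÷ 0.989 = 11/989.
Likelihood ratio per positive trial = 2.25.
Target posterior odds = 0.98/0.02 = 49.
Need (11/989) × 2.25ⁿ ≥ 49, i.e. 2.25ⁿ ≥ 48461/11.
2.25¹⁰ ≈3325.26 falls short of 48461/11 but 2.25¹¹ ≈7481.83 reaches it, so n = 11.

11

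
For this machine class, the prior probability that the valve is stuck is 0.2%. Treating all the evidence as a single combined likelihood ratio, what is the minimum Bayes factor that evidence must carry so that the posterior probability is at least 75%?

1497

Prior odds = 0.002/0.998 = 1/499.
Target odds = 0.75/0.25 = 3.
Required Bayes factor = 3 ÷ (1/499) = 1497.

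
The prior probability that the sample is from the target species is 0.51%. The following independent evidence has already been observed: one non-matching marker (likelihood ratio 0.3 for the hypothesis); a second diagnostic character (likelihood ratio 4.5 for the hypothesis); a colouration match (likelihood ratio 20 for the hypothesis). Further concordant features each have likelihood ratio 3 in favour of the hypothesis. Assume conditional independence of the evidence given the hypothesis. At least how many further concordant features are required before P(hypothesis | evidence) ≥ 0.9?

4

Prior odds = 0.0051/0.9949 = 51/9949.
Combined Bayes factor of the evidence already in hand = 0.3 × 4.5 × 20 = 27.
Odds after that evidence = (51/9949) × 27 = 1377/9949.
Target odds = 0.9/0.1 = 9.
Need 3ⁿ ≥ 9 ÷ (1377/9949) = 9949/153.
3³ = 27 falls short of 9949/153 but 3⁴ = 81 reaches it, so n = 4.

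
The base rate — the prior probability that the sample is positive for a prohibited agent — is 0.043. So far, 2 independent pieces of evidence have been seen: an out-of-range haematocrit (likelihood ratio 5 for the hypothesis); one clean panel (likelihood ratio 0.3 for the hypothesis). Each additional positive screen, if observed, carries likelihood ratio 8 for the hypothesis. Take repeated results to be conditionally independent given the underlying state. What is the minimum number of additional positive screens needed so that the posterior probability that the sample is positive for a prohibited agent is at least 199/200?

4

Prior odds = 0.043/0.957 = 43/957.
Combined Bayes factor of the evidence already in hand = 5 × 0.3 = 1.5.
Odds after that evidence = (43/957) × 1.5 = 43/638.
Target odds = 0.995/0.005 = 199.
Need 8ⁿ ≥ 199 ÷ (43/638) = 126962/43.
8³ = 512 falls short of 126962/43 but 8⁴ = 4096 reaches it, so n = 4.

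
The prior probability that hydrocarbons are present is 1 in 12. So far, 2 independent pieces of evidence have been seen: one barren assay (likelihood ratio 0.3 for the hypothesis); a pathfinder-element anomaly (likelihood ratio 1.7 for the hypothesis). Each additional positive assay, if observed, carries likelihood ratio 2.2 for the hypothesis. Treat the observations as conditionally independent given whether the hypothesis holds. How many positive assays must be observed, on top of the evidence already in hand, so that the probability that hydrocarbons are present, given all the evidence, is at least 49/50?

Prior odds = (1/12)/(11/12) = 1/11.
Combined Bayes factor of the evidence already in hand = 0.3 × 1.7 = 0.51.
Odds after that evidence = (1/11) × 0.51 = 51/1100.
Target odds = 0.98/0.02 = 49.
Need 2.2ⁿ ≥ 49 ÷ (51/1100) = 53900/51.
2.2⁸ = 214358881/390625 falls short of 53900/51 but 2.2⁹ ≈1207.27 reaches it, so n = 9.

9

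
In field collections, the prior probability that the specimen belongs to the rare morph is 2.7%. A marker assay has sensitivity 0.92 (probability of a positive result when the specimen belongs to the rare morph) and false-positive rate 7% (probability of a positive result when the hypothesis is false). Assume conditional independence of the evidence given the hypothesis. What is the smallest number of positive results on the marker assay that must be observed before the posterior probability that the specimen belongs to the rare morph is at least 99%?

4

Prior odds: 0.027 ÷ 0.973 = 27/973.
Likelihood ratio of a positive result = 0.92/0.07 = 92/7.
Target posterior odds = 0.99/0.01 = 99.
Need (27/973) × (92/7)ⁿ ≥ 99, i.e. (92/7)ⁿ ≥ 10703/3.
(92/7)³ = 778688/343 falls short of 10703/3 but (92/7)⁴ = 71639296/2401 reaches it, so n = 4.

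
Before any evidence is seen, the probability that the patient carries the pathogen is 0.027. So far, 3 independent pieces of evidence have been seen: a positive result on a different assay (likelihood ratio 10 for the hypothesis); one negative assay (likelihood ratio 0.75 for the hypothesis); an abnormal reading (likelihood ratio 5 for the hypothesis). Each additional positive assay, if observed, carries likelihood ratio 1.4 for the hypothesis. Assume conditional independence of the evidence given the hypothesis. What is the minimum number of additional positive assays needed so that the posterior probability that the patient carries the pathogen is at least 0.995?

16

Prior odds = 0.027/0.973 = 27/973.
Combined Bayes factor of the evidence already in hand = 10 × 0.75 × 5 = 37.5.
Odds after that evidence = (27/973) × 37.5 = 2025/1946.
Target odds = 0.995/0.005 = 199.
Need 1.4ⁿ ≥ 199 ÷ (2025/1946) = 387254/2025.
1.4¹⁵ ≈155.568 falls short of 387254/2025 but 1.4¹⁶ ≈217.795 reaches it, so n = 16.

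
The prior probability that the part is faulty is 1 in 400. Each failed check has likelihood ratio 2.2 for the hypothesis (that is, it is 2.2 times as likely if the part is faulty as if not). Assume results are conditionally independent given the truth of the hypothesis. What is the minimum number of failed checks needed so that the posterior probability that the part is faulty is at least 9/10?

11

Prior odds: 0.0025 ÷ 0.9975 = 1/399.
Likelihood ratio per failed check = 2.2.
Target posterior odds = 0.9/0.1 = 9.
Require 2.2ⁿ ≥ 9 ÷ (1/399) = 3591.
2.2¹⁰ ≈2655.99 falls short of 3591 but 2.2¹¹ ≈5843.18 reaches it, so n = 11.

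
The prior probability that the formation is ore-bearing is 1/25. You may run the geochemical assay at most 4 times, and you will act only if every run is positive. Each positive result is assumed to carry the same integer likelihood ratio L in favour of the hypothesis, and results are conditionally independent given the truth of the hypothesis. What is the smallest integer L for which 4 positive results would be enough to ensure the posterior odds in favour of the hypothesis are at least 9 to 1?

4

Prior odds = 0.04/0.96 = 1/24.
Target odds = 9.
Need L⁴ ≥ 9 ÷ (1/24) = 216.
3⁴ = 81 < 216 ≤ 256 = 4⁴, so L = 4.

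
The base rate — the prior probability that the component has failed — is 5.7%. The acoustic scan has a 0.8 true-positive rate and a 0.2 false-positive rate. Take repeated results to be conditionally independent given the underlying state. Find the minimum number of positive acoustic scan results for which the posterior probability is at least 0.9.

4

Prior odds: 0.057 ÷ 0.943 = 57/943.
Likelihood ratio of a positive result = 0.8/0.2 = 4.
Target odds: 0.9 ÷ 0.1 = 9.
Require 4ⁿ ≥ 9 ÷ (57/943) = 2829/19.
4³ = 64 falls short of 2829/19 but 4⁴ = 256 reaches it, so n = 4.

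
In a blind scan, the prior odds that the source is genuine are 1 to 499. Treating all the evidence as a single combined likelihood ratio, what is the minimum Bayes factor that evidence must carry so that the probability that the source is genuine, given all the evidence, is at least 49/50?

Prior odds = 1/499.
Target odds = 0.98/0.02 = 49.
Required Bayes factor = 49 ÷ (1/499) = 24451.

24451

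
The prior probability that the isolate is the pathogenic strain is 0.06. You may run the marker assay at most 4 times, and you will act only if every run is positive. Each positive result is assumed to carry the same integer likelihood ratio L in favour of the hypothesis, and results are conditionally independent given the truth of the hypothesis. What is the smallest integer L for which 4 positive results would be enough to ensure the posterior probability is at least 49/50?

Prior odds = 0.06/0.94 = 3/47.
Target odds = 0.98/0.02 = 49.
Need L⁴ ≥ 49 ÷ (3/47) = 2303/3.
5⁴ = 625 < 2303/3 ≤ 1296 = 6⁴, so L = 6.

6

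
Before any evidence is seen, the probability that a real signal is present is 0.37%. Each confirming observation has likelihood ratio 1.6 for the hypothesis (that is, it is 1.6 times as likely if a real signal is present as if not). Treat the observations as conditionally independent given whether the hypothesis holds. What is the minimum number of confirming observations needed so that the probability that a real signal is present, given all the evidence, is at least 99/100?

Prior odds = 0.0037/0.9963 = 37/9963.
Likelihood ratio per confirming observation = 1.6.
Target odds: 0.99 ÷ 0.01 = 99.
Require 1.6ⁿ ≥ 99 ÷ (37/9963) = 986337/37.
1.6²¹ ≈19342.8 falls short of 986337/37 but 1.6²² ≈30948.5 reaches it, so n = 22.

22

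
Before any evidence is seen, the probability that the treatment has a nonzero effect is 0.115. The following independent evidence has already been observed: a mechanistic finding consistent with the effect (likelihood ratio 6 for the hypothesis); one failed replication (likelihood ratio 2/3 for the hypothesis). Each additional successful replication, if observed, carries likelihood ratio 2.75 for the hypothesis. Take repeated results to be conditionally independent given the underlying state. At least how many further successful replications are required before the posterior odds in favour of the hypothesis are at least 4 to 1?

Prior odds = 0.115/0.885 = 23/177.
Combined Bayes factor of the evidence already in hand = 6 × (2/3) = 4.
Odds after that evidence = (23/177) × 4 = 92/177.
Target odds = 4.
Need 2.75ⁿ ≥ 4 ÷ (92/177) = 177/23.
2.75² = 7.5625 falls short of 177/23 but 2.75³ = 20.796875 reaches it, so n = 3.

3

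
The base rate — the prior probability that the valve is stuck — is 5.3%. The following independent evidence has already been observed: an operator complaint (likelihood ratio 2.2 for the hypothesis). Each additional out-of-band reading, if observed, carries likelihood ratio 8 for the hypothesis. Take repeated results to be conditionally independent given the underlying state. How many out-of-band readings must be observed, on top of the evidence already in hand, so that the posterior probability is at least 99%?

4

Prior odds = 0.053/0.947 = 53/947.
Bayes factor of the evidence already in hand = 2.2.
Odds after that evidence = (53/947) × 2.2 = 583/4735.
Target odds = 0.99/0.01 = 99.
Need 8ⁿ ≥ 99 ÷ (583/4735) = 42615/53.
8³ = 512 falls short of 42615/53 but 8⁴ = 4096 reaches it, so n = 4.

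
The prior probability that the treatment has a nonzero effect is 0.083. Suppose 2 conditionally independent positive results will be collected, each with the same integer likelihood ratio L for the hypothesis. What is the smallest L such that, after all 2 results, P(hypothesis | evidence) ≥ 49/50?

24

Prior odds = 0.083/0.917 = 83/917.
Target odds = 0.98/0.02 = 49.
Need L² ≥ 49 ÷ (83/917) = 44933/83.
23² = 529 < 44933/83 ≤ 576 = 24², so L = 24.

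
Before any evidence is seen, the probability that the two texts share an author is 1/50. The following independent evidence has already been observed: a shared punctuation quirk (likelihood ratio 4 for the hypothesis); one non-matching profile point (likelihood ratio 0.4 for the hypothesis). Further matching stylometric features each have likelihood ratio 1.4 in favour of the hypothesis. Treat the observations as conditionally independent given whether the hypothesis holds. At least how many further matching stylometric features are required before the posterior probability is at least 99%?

24

Prior odds = 0.02/0.98 = 1/49.
Combined Bayes factor of the evidence already in hand = 4 × 0.4 = 1.6.
Odds after that evidence = (1/49) × 1.6 = 8/245.
Target odds = 0.99/0.01 = 99.
Need 1.4ⁿ ≥ 99 ÷ (8/245) = 3031.875.
1.4²³ ≈2295.86 falls short of 3031.875 but 1.4²⁴ ≈3214.2 reaches it, so n = 24.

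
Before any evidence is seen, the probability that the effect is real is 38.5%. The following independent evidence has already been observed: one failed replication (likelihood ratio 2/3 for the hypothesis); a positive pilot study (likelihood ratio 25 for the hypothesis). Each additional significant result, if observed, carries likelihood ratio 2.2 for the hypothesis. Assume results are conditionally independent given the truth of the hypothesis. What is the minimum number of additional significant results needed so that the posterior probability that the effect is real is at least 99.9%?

6

Prior odds = 0.385/0.615 = 77/123.
Combined Bayes factor of the evidence already in hand = (2/3) × 25 = 50/3.
Odds after that evidence = (77/123) × 50/3 = 3850/369.
Target odds = 0.999/0.001 = 999.
Need 2.2ⁿ ≥ 999 ÷ (3850/369) = 368631/3850.
2.2⁵ = 51.53632 falls short of 368631/3850 but 2.2⁶ = 1771561/15625 reaches it, so n = 6.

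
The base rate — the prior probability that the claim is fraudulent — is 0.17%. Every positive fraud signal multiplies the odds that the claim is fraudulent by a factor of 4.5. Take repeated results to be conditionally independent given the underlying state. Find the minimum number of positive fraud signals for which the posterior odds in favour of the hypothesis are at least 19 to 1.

Prior odds = 0.0017/0.9983 = 17/9983.
Likelihood ratio per positive fraud signal = 4.5.
Target odds = 19.
Require 4.5ⁿ ≥ 19 ÷ (17/9983) = 189677/17.
4.5⁶ = 8303.765625 falls short of 189677/17 but 4.5⁷ = 4782969/128 reaches it, so n = 7.

7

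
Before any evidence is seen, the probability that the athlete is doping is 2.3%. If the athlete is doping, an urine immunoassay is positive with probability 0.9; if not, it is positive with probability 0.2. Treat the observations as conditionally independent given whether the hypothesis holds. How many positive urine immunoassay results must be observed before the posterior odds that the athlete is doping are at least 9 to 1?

4

Prior odds: 0.023 ÷ 0.977 = 23/977.
Likelihood ratio of a positive = 0.9/0.2 = 4.5.
Target odds = 9.
Require 4.5ⁿ ≥ 9 ÷ (23/977) = 8793/23.
4.5³ = 91.125 falls short of 8793/23 but 4.5⁴ = 410.0625 reaches it, so n = 4.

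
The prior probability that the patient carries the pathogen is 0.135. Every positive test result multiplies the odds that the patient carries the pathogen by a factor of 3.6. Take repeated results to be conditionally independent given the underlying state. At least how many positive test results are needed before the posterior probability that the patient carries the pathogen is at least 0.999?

Prior odds = 0.135/0.865 = 27/173.
Likelihood ratio per positive test result = 3.6.
Target odds: 0.999 ÷ 0.001 = 999.
Need (27/173) × 3.6ⁿ ≥ 999, i.e. 3.6ⁿ ≥ 6401.
3.6⁶ = 34012224/15625 falls short of 6401 but 3.6⁷ = 612220032/78125 reaches it, so n = 7.

7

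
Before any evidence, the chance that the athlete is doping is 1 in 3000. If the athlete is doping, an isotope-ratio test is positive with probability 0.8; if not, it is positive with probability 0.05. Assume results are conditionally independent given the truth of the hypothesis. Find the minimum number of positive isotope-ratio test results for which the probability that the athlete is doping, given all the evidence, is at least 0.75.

Prior odds = (1/3000)/(2999/3000) = 1/2999.
Likelihood ratio of a positive = 0.8/0.05 = 16.
Target posterior odds = 0.75/0.25 = 3.
Need (1/2999) × 16ⁿ ≥ 3, i.e. 16ⁿ ≥ 8997.
16³ = 4096 falls short of 8997 but 16⁴ = 65536 reaches it, so n = 4.

4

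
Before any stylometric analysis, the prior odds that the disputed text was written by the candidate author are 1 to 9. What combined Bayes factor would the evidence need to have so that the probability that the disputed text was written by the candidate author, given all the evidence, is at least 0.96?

Prior odds = 1/9.
Target odds = 0.96/0.04 = 24.
Required Bayes factor = 24 ÷ (1/9) = 216.

216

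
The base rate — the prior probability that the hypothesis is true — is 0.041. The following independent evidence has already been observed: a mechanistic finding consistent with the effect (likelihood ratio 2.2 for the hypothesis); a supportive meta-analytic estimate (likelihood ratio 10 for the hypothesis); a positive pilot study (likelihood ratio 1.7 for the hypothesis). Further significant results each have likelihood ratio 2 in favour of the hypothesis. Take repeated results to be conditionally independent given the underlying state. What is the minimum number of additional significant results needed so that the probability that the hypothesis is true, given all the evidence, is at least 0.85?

Prior odds = 0.041/0.959 = 41/959.
Combined Bayes factor of the evidence already in hand = 2.2 × 10 × 1.7 = 37.4.
Odds after that evidence = (41/959) × 37.4 = 7667/4795.
Target odds = 0.85/0.15 = 17/3.
Need 2ⁿ ≥ 17/3 ÷ (7667/4795) = 4795/1353.
2¹ = 2 falls short of 4795/1353 but 2² = 4 reaches it, so n = 2.

2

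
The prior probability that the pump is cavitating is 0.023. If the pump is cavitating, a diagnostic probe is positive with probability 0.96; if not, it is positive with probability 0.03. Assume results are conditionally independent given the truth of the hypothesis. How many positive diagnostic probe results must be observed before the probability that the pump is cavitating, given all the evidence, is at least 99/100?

Prior odds: 0.023 ÷ 0.977 = 23/977.
Likelihood ratio of a positive = 0.96/0.03 = 32.
Target posterior odds = 0.99/0.01 = 99.
Need (23/977) × 32ⁿ ≥ 99, i.e. 32ⁿ ≥ 96723/23.
32² = 1024 falls short of 96723/23 but 32³ = 32768 reaches it, so n = 3.

3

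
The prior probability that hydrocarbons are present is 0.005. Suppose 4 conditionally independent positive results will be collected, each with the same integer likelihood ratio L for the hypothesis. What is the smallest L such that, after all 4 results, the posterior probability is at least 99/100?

12

Prior odds = 0.005/0.995 = 1/199.
Target odds = 0.99/0.01 = 99.
Need L⁴ ≥ 99 ÷ (1/199) = 19701.
11⁴ = 14641 < 19701 ≤ 20736 = 12⁴, so L = 12.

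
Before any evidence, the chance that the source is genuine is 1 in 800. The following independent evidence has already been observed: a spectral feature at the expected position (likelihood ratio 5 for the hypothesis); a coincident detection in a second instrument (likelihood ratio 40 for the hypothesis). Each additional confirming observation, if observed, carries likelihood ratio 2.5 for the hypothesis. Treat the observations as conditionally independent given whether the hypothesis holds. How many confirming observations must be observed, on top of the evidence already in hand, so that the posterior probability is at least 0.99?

Prior odds = 0.00125/0.99875 = 1/799.
Combined Bayes factor of the evidence already in hand = 5 × 40 = 200.
Odds after that evidence = (1/799) × 200 = 200/799.
Target odds = 0.99/0.01 = 99.
Need 2.5ⁿ ≥ 99 ÷ (200/799) = 395.505.
2.5⁶ = 244.140625 falls short of 395.505 but 2.5⁷ = 610.3515625 reaches it, so n = 7.

7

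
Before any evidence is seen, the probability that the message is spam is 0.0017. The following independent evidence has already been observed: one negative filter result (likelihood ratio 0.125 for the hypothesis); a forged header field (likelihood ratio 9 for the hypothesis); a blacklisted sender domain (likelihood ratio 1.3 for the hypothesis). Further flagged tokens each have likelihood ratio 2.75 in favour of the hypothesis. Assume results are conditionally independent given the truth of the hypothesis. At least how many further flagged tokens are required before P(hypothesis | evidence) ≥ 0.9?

Prior odds = 0.0017/0.9983 = 17/9983.
Combined Bayes factor of the evidence already in hand = 0.125 × 9 × 1.3 = 1.4625.
Odds after that evidence = (17/9983) × 1.4625 = 1989/798640.
Target odds = 0.9/0.1 = 9.
Need 2.75ⁿ ≥ 9 ÷ (1989/798640) = 798640/221.
2.75⁸ = 214358881/65536 falls short of 798640/221 but 2.75⁹ ≈8994.86 reaches it, so n = 9.

9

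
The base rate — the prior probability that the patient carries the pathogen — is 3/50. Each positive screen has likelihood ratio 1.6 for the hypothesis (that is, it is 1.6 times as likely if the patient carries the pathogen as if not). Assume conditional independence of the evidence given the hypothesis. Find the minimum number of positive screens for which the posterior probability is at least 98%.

Prior odds: 0.06 ÷ 0.94 = 3/47.
Likelihood ratio per positive screen = 1.6.
Target odds: 0.98 ÷ 0.02 = 49.
Need (3/47) × 1.6ⁿ ≥ 49, i.e. 1.6ⁿ ≥ 2303/3.
1.6¹⁴ ≈720.576 falls short of 2303/3 but 1.6¹⁵ ≈1152.92 reaches it, so n = 15.

15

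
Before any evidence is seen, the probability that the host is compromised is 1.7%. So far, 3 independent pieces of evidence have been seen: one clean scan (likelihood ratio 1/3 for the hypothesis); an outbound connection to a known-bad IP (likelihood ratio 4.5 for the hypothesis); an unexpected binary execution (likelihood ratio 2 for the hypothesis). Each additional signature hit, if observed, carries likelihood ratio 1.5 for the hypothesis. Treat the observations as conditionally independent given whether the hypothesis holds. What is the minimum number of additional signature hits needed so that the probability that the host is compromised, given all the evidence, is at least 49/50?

17

Prior odds = 0.017/0.983 = 17/983.
Combined Bayes factor of the evidence already in hand = (1/3) × 4.5 × 2 = 3.
Odds after that evidence = (17/983) × 3 = 51/983.
Target odds = 0.98/0.02 = 49.
Need 1.5ⁿ ≥ 49 ÷ (51/983) = 48167/51.
1.5¹⁶ = 43046721/65536 falls short of 48167/51 but 1.5¹⁷ = 129140163/131072 reaches it, so n = 17.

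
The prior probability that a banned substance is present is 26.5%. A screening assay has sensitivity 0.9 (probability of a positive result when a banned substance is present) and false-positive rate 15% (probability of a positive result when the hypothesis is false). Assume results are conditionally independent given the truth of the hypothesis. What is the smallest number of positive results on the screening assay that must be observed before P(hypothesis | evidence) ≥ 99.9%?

5

Prior odds = 0.265/0.735 = 53/147.
Likelihood ratio of a positive result = 0.9/0.15 = 6.
Target odds: 0.999 ÷ 0.001 = 999.
Need (53/147) × 6ⁿ ≥ 999, i.e. 6ⁿ ≥ 146853/53.
6⁴ = 1296 falls short of 146853/53 but 6⁵ = 7776 reaches it, so n = 5.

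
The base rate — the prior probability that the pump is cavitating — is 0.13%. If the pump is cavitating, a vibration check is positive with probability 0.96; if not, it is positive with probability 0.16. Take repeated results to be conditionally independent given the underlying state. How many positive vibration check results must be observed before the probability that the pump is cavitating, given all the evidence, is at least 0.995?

Prior odds = 0.0013/0.9987 = 13/9987.
Likelihood ratio of a positive = 0.96/0.16 = 6.
Target odds: 0.995 ÷ 0.005 = 199.
Need (13/9987) × 6ⁿ ≥ 199, i.e. 6ⁿ ≥ 1987413/13.
6⁶ = 46656 falls short of 1987413/13 but 6⁷ = 279936 reaches it, so n = 7.

7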